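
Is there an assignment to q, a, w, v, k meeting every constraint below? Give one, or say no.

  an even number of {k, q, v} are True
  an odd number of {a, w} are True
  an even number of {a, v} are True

q=F; a=F; w=T; v=F; k=F

{k, q, v}: 0 true → even ✓
{a, w}: 1 true → odd ✓
{a, v}: 0 true → even ✓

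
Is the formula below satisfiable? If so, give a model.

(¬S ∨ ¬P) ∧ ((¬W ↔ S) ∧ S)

P = False, S = True, W = False

  ¬S ∨ ¬P = True
    ¬S = False
    ¬P = True
  (¬W ↔ S) ∧ S = True
    ¬W ↔ S = True
      ¬W = True
Both conjuncts True, so the formula holds.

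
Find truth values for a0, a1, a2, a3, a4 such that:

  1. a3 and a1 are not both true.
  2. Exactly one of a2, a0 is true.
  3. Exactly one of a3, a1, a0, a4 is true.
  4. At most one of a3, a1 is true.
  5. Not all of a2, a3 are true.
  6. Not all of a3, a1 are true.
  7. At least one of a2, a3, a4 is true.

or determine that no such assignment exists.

a0 = False; a1 = False; a2 = True; a3 = False; a4 = True

  (1) a3=F, a1=F — not both ✓
  (2) {a2, a0}: 1 true — exactly one ✓
  (3) {a3, a1, a0, a4}: 1 true — exactly one ✓
  (4) {a3, a1}: 0 true — at most one ✓
  (5) {a2, a3}: 1/2 true — not all ✓
  (6) {a3, a1}: 0/2 true — not all ✓
  (7) {a2, a3, a4}: 2 true — at least one ✓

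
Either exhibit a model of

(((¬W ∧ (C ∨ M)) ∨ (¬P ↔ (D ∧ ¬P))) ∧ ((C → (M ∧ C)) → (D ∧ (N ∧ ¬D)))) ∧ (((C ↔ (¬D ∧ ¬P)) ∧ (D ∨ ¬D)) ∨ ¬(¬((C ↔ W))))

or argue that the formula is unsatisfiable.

M = False; D = True; W = True; C = True; P = False; N = True

  ((¬W ∧ (C ∨ M)) ∨ (¬P ↔ (D ∧ ¬P))) ∧ ((C → (M ∧ C)) → (D ∧ (N ∧ ¬D))) = True
    (¬W ∧ (C ∨ M)) ∨ (¬P ↔ (D ∧ ¬P)) = True
      ¬W ∧ (C ∨ M) = False
        ¬W = False
        C ∨ M = True
      ¬P ↔ (D ∧ ¬P) = True
        ¬P = True
        D ∧ ¬P = True
          ¬P = True
    (C → (M ∧ C)) → (D ∧ (N ∧ ¬D)) = True
      C → (M ∧ C) = False
        M ∧ C = False
      D ∧ (N ∧ ¬D) = False
        N ∧ ¬D = False
          ¬D = False
  ((C ↔ (¬D ∧ ¬P)) ∧ (D ∨ ¬D)) ∨ ¬(¬((C ↔ W))) = True
    (C ↔ (¬D ∧ ¬P)) ∧ (D ∨ ¬D) = False
      C ↔ (¬D ∧ ¬P) = False
        ¬D ∧ ¬P = False
          ¬D = False
          ¬P = True
      D ∨ ¬D = True
        ¬D = False
    ¬(¬((C ↔ W))) = True
      ¬((C ↔ W)) = False
        C ↔ W = True
Both conjuncts True, so the formula holds.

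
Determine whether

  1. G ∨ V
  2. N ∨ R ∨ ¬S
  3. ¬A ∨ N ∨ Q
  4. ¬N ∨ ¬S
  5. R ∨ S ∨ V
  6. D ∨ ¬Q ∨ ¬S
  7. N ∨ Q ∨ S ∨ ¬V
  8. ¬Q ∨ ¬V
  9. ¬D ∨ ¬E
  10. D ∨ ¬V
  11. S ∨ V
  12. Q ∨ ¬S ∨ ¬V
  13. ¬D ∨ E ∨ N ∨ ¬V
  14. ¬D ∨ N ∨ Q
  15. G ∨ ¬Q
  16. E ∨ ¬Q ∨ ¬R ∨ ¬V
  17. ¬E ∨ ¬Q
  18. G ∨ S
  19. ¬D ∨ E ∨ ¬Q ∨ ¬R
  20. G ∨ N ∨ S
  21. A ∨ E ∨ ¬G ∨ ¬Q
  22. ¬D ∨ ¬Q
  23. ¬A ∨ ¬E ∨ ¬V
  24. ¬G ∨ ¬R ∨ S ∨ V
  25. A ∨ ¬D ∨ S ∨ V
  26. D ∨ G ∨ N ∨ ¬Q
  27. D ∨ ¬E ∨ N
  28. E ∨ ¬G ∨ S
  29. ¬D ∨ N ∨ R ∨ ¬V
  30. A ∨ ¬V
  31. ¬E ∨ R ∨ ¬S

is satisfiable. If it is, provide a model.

A = False, D = False, G = True, S = True, R = True, E = False, V = False, Q = False, N = False

Set A = False.
  then (A ∨ ¬V) forces V = False.
  then (G ∨ V) forces G = True.
  then (S ∨ V) forces S = True.
  then (¬N ∨ ¬S) forces N = False.
  then (N ∨ R ∨ ¬S) forces R = True.
Try D = True:
  (¬D ∨ ¬E) forces E = False.
  (¬D ∨ N ∨ Q) forces Q = True.
  clause (¬D ∨ E ∨ ¬Q ∨ ¬R) is falsified — backtrack.
So D = False.
  then (D ∨ ¬Q ∨ ¬S) forces Q = False.
  then (D ∨ ¬E ∨ N) forces E = False.
All clauses satisfied.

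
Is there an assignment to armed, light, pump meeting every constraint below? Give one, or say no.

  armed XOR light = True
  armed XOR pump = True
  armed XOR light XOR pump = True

armed: True, light: False, pump: False

armed XOR light = T XOR F = True ✓
armed XOR pump = T XOR F = True ✓
armed XOR light XOR pump = T XOR F XOR F = True ✓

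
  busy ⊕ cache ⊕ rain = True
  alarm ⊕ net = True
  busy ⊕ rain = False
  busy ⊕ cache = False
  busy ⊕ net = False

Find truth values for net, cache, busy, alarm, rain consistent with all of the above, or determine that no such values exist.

net=T; cache=T; busy=T; alarm=F; rain=T

busy ⊕ cache ⊕ rain = T ⊕ T ⊕ T = True ✓
alarm ⊕ net = F ⊕ T = True ✓
busy ⊕ rain = T ⊕ T = False ✓
busy ⊕ cache = T ⊕ T = False ✓
busy ⊕ net = T ⊕ T = False ✓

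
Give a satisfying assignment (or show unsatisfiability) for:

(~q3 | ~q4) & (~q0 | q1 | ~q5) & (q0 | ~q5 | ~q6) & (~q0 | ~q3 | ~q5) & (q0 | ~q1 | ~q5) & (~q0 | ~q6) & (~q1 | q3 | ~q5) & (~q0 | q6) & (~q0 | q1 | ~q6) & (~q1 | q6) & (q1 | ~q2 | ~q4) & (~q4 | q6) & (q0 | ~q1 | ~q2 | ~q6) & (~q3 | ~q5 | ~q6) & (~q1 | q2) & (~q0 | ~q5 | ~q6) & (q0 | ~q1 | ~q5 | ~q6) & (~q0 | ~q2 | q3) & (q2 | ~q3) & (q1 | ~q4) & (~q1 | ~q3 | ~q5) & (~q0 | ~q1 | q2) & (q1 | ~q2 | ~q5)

Try q0 = True:
  (~q0 | ~q6) forces q6 = False.
  clause (~q0 | q6) is falsified — backtrack.
So q0 = False.
Try q1 = True:
  (q0 | ~q1 | ~q5) forces q5 = False.
  (~q1 | q6) forces q6 = True.
  (q0 | ~q1 | ~q2 | ~q6) forces q2 = False.
  clause (~q1 | q2) is falsified — backtrack.
So q1 = False.
  then (q1 | ~q4) forces q4 = False.
Set q2 = True.
  then (q1 | ~q2 | ~q5) forces q5 = False.
Set q3 = True.
Set q6 = False.
All clauses satisfied.

q0: False, q1: False, q2: True, q3: True, q4: False, q5: False, q6: False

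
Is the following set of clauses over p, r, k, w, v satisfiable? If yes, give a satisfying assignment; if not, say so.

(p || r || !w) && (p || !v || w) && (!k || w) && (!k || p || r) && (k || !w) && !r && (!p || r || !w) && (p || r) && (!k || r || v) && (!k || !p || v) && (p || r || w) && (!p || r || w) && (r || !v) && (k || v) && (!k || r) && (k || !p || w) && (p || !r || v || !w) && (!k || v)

Case r = True:
  Clause (!r) is falsified — contradiction.
Case r = False:
  (p || r) forces p = True.
  (!p || r || !w) forces w = False.
  Clause (!p || r || w) is falsified — contradiction.
Both cases fail, so the formula is unsatisfiable.

The formula is unsatisfiable.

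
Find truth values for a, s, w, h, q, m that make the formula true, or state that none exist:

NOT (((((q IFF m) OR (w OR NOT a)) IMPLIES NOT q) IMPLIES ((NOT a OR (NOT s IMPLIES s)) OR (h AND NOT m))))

a=T; s=F; w=F; h=T; q=F; m=T

  NOT (((((q IFF m) OR (w OR NOT a)) IMPLIES NOT q) IMPLIES ((NOT a OR (NOT s IMPLIES s)) OR (h AND NOT m)))) = True
    (((q IFF m) OR (w OR NOT a)) IMPLIES NOT q) IMPLIES ((NOT a OR (NOT s IMPLIES s)) OR (h AND NOT m)) = False
      ((q IFF m) OR (w OR NOT a)) IMPLIES NOT q = True
        (q IFF m) OR (w OR NOT a) = False
          q IFF m = False
          w OR NOT a = False
            NOT a = False
        NOT q = True
      (NOT a OR (NOT s IMPLIES s)) OR (h AND NOT m) = False
        NOT a OR (NOT s IMPLIES s) = False
          NOT a = False
          NOT s IMPLIES s = False
            NOT s = True
        h AND NOT m = False
          NOT m = False
The formula evaluates to True.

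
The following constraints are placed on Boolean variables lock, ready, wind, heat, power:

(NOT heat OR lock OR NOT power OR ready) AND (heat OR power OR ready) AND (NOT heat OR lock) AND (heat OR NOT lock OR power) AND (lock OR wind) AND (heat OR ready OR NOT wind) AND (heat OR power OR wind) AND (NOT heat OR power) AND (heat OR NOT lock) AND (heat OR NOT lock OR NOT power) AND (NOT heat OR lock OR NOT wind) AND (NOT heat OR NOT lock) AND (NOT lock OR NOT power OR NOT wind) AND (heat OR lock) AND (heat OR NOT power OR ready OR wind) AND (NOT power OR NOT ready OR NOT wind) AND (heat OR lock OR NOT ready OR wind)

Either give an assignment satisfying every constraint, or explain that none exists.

No satisfying assignment exists.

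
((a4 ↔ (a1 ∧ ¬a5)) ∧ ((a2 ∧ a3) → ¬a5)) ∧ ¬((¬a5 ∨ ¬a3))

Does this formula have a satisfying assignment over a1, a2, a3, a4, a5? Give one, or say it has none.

a1: False; a2: False; a3: True; a4: False; a5: True

  (a4 ↔ (a1 ∧ ¬a5)) ∧ ((a2 ∧ a3) → ¬a5) = True
    a4 ↔ (a1 ∧ ¬a5) = True
      a1 ∧ ¬a5 = False
        ¬a5 = False
    (a2 ∧ a3) → ¬a5 = True
      a2 ∧ a3 = False
      ¬a5 = False
  ¬((¬a5 ∨ ¬a3)) = True
    ¬a5 ∨ ¬a3 = False
      ¬a5 = False
      ¬a3 = False
Both conjuncts True, so the formula holds.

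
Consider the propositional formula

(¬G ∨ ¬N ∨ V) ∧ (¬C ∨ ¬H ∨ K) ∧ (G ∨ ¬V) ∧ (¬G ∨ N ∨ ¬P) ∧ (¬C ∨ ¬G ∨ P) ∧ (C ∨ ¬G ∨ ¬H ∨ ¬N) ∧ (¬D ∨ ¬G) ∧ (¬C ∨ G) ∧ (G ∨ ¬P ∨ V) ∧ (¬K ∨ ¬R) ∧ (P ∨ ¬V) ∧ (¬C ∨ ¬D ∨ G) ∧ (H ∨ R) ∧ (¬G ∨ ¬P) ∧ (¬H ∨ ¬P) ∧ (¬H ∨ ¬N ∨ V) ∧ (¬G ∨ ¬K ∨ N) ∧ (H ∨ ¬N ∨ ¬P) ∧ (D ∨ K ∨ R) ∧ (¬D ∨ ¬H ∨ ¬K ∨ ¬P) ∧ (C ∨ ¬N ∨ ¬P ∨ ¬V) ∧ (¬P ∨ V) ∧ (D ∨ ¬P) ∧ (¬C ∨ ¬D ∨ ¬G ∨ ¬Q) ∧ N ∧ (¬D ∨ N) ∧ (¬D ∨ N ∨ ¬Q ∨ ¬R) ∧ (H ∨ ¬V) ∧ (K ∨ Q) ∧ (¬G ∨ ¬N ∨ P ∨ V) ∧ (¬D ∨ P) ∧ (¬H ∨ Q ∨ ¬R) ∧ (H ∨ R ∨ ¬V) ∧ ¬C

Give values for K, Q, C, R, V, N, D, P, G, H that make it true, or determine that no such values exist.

K=F, Q=T, C=F, R=T, V=F, N=T, D=F, P=F, G=F, H=F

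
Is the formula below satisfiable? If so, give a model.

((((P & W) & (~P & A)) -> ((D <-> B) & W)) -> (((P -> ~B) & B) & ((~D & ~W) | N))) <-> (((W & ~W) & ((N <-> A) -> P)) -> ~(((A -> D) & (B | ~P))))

A=F; P=F; N=T; B=T; W=T; D=T

  ((((P & W) & (~P & A)) -> ((D <-> B) & W)) -> (((P -> ~B) & B) & ((~D & ~W) | N))) <-> (((W & ~W) & ((N <-> A) -> P)) -> ~(((A -> D) & (B | ~P)))) = True
    (((P & W) & (~P & A)) -> ((D <-> B) & W)) -> (((P -> ~B) & B) & ((~D & ~W) | N)) = True
      ((P & W) & (~P & A)) -> ((D <-> B) & W) = True
        (P & W) & (~P & A) = False
          P & W = False
          ~P & A = False
            ~P = True
        (D <-> B) & W = True
          D <-> B = True
      ((P -> ~B) & B) & ((~D & ~W) | N) = True
        (P -> ~B) & B = True
          P -> ~B = True
            ~B = False
        (~D & ~W) | N = True
          ~D & ~W = False
            ~D = False
            ~W = False
    ((W & ~W) & ((N <-> A) -> P)) -> ~(((A -> D) & (B | ~P))) = True
      (W & ~W) & ((N <-> A) -> P) = False
        W & ~W = False
          ~W = False
        (N <-> A) -> P = True
          N <-> A = False
      ~(((A -> D) & (B | ~P))) = False
        (A -> D) & (B | ~P) = True
          A -> D = True
          B | ~P = True
            ~P = True
The formula evaluates to True.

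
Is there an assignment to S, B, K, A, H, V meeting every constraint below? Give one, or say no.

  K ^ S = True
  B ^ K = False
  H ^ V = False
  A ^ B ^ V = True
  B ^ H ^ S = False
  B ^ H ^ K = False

No satisfying assignment exists.

Adding constraints 1, 5, 6 mod 2: every variable appears an even number of times on the left, so the left side is 0.
But the right sides sum to 1 (mod 2). 0 ≠ 1 — the system is inconsistent.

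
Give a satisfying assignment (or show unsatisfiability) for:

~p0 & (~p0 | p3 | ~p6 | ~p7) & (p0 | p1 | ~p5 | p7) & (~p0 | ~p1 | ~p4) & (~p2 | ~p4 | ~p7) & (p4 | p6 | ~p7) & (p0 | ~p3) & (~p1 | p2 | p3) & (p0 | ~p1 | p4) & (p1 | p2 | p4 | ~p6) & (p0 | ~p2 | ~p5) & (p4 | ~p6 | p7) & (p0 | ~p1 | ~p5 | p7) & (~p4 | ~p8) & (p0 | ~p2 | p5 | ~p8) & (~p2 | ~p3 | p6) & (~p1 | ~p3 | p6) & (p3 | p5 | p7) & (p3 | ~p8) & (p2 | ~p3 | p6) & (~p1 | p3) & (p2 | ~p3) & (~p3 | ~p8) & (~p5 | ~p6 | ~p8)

p0 = False; p1 = False; p2 = True; p3 = False; p4 = False; p5 = False; p6 = True; p7 = True; p8 = False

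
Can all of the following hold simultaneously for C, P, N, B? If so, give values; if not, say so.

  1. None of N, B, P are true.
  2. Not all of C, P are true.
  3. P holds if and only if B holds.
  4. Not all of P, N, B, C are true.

C=T; P=F; N=F; B=F

  (1) {N, B, P}: 0 true — none ✓
  (2) {C, P}: 1/2 true — not all ✓
  (3) P=F, B=F — same ✓
  (4) {P, N, B, C}: 1/4 true — not all ✓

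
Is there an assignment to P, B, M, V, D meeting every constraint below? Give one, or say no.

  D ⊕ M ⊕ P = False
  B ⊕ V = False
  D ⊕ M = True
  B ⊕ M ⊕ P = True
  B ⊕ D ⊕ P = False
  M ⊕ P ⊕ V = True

P = True, B = True, M = True, V = True, D = False

D ⊕ M ⊕ P = F ⊕ T ⊕ T = False ✓
B ⊕ V = T ⊕ T = False ✓
D ⊕ M = F ⊕ T = True ✓
B ⊕ M ⊕ P = T ⊕ T ⊕ T = True ✓
B ⊕ D ⊕ P = T ⊕ F ⊕ T = False ✓
M ⊕ P ⊕ V = T ⊕ T ⊕ T = True ✓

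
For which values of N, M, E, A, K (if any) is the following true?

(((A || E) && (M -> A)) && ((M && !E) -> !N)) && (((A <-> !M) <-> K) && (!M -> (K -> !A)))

N: False, M: True, E: False, A: True, K: False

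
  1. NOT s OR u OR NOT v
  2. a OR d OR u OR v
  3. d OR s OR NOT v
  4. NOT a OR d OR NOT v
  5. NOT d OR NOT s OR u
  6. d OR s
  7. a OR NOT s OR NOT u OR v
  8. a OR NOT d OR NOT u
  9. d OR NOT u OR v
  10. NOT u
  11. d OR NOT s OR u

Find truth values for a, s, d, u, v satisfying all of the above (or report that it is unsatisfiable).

Unit clause (NOT u) forces u = False.
Set a = False.
Try s = True:
  (NOT s OR u OR NOT v) forces v = False.
  (a OR d OR u OR v) forces d = True.
  clause (NOT d OR NOT s OR u) is falsified — backtrack.
So s = False.
  then (d OR s) forces d = True.
Set v = False.
All clauses satisfied.

a=F; s=F; d=T; u=F; v=F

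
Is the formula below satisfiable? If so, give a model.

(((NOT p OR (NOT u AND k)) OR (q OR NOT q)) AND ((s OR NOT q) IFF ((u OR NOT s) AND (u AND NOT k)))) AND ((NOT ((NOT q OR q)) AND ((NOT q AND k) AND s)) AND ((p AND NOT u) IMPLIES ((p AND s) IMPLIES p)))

The conjunct NOT ((NOT q OR q)) is unsatisfiable on its own:
  q=F: evaluates to False.
  q=T: evaluates to False.
So the whole conjunction is unsatisfiable.

No satisfying assignment exists.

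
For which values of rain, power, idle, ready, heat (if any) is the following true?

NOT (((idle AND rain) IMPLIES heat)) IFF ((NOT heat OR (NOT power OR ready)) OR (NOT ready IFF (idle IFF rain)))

rain = True; power = True; idle = False; ready = False; heat = True

  NOT (((idle AND rain) IMPLIES heat)) IFF ((NOT heat OR (NOT power OR ready)) OR (NOT ready IFF (idle IFF rain))) = True
    NOT (((idle AND rain) IMPLIES heat)) = False
      (idle AND rain) IMPLIES heat = True
        idle AND rain = False
    (NOT heat OR (NOT power OR ready)) OR (NOT ready IFF (idle IFF rain)) = False
      NOT heat OR (NOT power OR ready) = False
        NOT heat = False
        NOT power OR ready = False
          NOT power = False
      NOT ready IFF (idle IFF rain) = False
        NOT ready = True
        idle IFF rain = False
The formula evaluates to True.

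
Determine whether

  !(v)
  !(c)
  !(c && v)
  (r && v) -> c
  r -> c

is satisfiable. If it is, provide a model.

r = False; c = False; v = False

Unit clause (!v) forces v = False.
Unit clause (!c) forces c = False.
In (c || !r) only !r is left, so r = False.
Check each clause:
  (!v): !v holds.
  (!c): !c holds.
  (c || !r || !v): !r holds.
  (!c || !v): !c holds.
  (c || !r): !r holds.
All clauses satisfied.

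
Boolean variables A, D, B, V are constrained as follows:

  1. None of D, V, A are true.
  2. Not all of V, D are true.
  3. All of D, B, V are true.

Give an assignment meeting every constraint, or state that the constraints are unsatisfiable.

Case D = True:
  Constraint (1) is violated (D=T) — contradiction.
Case D = False:
  Constraint (3) is violated (D=F) — contradiction.
Both cases fail — unsatisfiable.

UNSATISFIABLE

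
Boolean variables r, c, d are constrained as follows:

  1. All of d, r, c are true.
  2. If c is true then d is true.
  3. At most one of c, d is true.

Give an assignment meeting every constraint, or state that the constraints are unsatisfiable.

Case c = True:
  (1) forces d = True.
  Constraint (3) is violated (c=T, d=T) — contradiction.
Case c = False:
  Constraint (1) is violated (c=F) — contradiction.
Both cases fail — unsatisfiable.

The formula is unsatisfiable.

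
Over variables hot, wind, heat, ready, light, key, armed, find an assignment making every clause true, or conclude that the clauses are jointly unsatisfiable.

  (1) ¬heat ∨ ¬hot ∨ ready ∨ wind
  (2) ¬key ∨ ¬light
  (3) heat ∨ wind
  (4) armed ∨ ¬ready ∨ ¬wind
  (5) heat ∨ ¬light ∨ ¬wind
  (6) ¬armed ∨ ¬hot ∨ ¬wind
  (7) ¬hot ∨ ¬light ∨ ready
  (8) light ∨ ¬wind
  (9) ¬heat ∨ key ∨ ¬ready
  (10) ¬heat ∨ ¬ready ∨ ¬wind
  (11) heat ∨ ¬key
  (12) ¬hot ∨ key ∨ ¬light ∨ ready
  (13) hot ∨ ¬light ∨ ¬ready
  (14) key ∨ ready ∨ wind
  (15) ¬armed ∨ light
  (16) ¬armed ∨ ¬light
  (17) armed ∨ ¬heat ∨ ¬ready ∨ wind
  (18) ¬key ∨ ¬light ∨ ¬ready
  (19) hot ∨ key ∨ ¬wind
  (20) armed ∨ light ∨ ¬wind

Set hot = False.
Try wind = True:
  (light ∨ ¬wind) forces light = True.
  (¬key ∨ ¬light) forces key = False.
  clause (hot ∨ key ∨ ¬wind) is falsified — backtrack.
So wind = False.
  then (heat ∨ wind) forces heat = True.
Set ready = False.
  then (key ∨ ready ∨ wind) forces key = True.
  then (¬key ∨ ¬light) forces light = False.
  then (¬armed ∨ light) forces armed = False.
All clauses satisfied.

hot = False, wind = False, heat = True, ready = False, light = False, key = True, armed = False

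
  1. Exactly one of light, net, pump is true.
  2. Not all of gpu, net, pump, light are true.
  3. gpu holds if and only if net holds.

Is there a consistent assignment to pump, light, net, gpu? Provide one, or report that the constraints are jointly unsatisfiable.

pump = False, light = True, net = False, gpu = False

  (1) {light, net, pump}: 1 true — exactly one ✓
  (2) {gpu, net, pump, light}: 1/4 true — not all ✓
  (3) gpu=F, net=F — same ✓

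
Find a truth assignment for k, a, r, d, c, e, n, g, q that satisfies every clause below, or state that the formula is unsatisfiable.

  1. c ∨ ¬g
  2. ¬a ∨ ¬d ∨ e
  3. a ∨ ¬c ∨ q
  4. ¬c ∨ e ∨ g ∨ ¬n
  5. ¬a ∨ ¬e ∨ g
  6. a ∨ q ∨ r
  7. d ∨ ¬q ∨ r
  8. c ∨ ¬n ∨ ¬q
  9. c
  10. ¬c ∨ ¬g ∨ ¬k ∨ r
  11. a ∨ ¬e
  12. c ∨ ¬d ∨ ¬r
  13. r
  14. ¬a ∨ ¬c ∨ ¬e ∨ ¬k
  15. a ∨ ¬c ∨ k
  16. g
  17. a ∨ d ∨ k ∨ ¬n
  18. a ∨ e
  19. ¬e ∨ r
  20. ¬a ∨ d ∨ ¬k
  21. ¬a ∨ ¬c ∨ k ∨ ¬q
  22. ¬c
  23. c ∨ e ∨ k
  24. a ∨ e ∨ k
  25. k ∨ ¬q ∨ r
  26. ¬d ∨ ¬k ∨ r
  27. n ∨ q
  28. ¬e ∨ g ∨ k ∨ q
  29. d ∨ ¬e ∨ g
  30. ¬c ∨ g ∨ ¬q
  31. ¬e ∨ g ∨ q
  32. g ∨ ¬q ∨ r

Case c = True:
  Clause (¬c) is falsified — contradiction.
Case c = False:
  Clause (c) is falsified — contradiction.
Both cases fail, so the formula is unsatisfiable.

No satisfying assignment exists.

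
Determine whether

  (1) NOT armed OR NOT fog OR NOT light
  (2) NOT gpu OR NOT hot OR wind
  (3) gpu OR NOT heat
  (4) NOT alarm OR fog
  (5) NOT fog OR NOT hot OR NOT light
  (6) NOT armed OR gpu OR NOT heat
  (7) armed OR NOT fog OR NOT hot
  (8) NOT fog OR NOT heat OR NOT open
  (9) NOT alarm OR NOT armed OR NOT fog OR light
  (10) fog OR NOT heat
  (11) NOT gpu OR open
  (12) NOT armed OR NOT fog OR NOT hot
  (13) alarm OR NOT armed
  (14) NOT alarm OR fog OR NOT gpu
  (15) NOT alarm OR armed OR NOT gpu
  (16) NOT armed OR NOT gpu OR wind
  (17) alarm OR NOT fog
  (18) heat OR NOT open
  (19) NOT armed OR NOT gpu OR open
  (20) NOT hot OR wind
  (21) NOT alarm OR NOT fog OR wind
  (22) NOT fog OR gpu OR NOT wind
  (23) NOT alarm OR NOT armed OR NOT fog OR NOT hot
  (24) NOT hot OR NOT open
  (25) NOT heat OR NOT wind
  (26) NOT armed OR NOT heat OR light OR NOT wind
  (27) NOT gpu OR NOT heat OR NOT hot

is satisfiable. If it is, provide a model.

heat = False, gpu = False, armed = False, hot = False, open = False, wind = True, alarm = False, fog = False, light = True

Try heat = True:
  (gpu OR NOT heat) forces gpu = True.
  (fog OR NOT heat) forces fog = True.
  (NOT fog OR NOT heat OR NOT open) forces open = False.
  clause (NOT gpu OR open) is falsified — backtrack.
So heat = False.
  then (heat OR NOT open) forces open = False.
  then (NOT gpu OR open) forces gpu = False.
Try armed = True:
  (alarm OR NOT armed) forces alarm = True.
  (NOT alarm OR fog) forces fog = True.
  (NOT armed OR NOT fog OR NOT light) forces light = False.
  clause (NOT alarm OR NOT armed OR NOT fog OR light) is falsified — backtrack.
So armed = False.
Set hot = False.
Set wind = True.
  then (NOT fog OR gpu OR NOT wind) forces fog = False.
  then (NOT alarm OR fog) forces alarm = False.
Set light = True.
All clauses satisfied.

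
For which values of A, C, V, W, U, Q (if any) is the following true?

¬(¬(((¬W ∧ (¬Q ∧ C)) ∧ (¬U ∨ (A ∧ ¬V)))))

A = True, C = True, V = True, W = False, U = False, Q = False

  ¬(¬(((¬W ∧ (¬Q ∧ C)) ∧ (¬U ∨ (A ∧ ¬V))))) = True
    ¬(((¬W ∧ (¬Q ∧ C)) ∧ (¬U ∨ (A ∧ ¬V)))) = False
      (¬W ∧ (¬Q ∧ C)) ∧ (¬U ∨ (A ∧ ¬V)) = True
        ¬W ∧ (¬Q ∧ C) = True
          ¬W = True
          ¬Q ∧ C = True
            ¬Q = True
        ¬U ∨ (A ∧ ¬V) = True
          ¬U = True
          A ∧ ¬V = False
            ¬V = False
The formula evaluates to True.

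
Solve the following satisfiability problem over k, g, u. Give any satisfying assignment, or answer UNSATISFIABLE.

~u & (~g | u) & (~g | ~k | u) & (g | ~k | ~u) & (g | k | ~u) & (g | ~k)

k = False; g = False; u = False

Unit clause (~u) forces u = False.
In (~g | u) only ~g is left, so g = False.
In (g | ~k) only ~k is left, so k = False.
Check each clause:
  (~u): ~u holds.
  (~g | u): ~g holds.
  (~g | ~k | u): ~g holds.
  (g | ~k | ~u): ~k holds.
  (g | k | ~u): ~u holds.
  (g | ~k): ~k holds.
All clauses satisfied.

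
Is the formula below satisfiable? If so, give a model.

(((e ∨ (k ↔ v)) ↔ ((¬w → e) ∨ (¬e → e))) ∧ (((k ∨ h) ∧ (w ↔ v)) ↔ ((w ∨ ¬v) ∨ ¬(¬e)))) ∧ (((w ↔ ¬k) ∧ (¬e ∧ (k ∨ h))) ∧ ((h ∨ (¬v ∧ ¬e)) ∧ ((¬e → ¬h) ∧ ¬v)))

v=F; h=F; w=F; k=T; e=F

  ((e ∨ (k ↔ v)) ↔ ((¬w → e) ∨ (¬e → e))) ∧ (((k ∨ h) ∧ (w ↔ v)) ↔ ((w ∨ ¬v) ∨ ¬(¬e))) = True
    (e ∨ (k ↔ v)) ↔ ((¬w → e) ∨ (¬e → e)) = True
      e ∨ (k ↔ v) = False
        k ↔ v = False
      (¬w → e) ∨ (¬e → e) = False
        ¬w → e = False
          ¬w = True
        ¬e → e = False
          ¬e = True
    ((k ∨ h) ∧ (w ↔ v)) ↔ ((w ∨ ¬v) ∨ ¬(¬e)) = True
      (k ∨ h) ∧ (w ↔ v) = True
        k ∨ h = True
        w ↔ v = True
      (w ∨ ¬v) ∨ ¬(¬e) = True
        w ∨ ¬v = True
          ¬v = True
        ¬(¬e) = False
          ¬e = True
  ((w ↔ ¬k) ∧ (¬e ∧ (k ∨ h))) ∧ ((h ∨ (¬v ∧ ¬e)) ∧ ((¬e → ¬h) ∧ ¬v)) = True
    (w ↔ ¬k) ∧ (¬e ∧ (k ∨ h)) = True
      w ↔ ¬k = True
        ¬k = False
      ¬e ∧ (k ∨ h) = True
        ¬e = True
        k ∨ h = True
    (h ∨ (¬v ∧ ¬e)) ∧ ((¬e → ¬h) ∧ ¬v) = True
      h ∨ (¬v ∧ ¬e) = True
        ¬v ∧ ¬e = True
          ¬v = True
          ¬e = True
      (¬e → ¬h) ∧ ¬v = True
        ¬e → ¬h = True
          ¬e = True
          ¬h = True
        ¬v = True
Both conjuncts True, so the formula holds.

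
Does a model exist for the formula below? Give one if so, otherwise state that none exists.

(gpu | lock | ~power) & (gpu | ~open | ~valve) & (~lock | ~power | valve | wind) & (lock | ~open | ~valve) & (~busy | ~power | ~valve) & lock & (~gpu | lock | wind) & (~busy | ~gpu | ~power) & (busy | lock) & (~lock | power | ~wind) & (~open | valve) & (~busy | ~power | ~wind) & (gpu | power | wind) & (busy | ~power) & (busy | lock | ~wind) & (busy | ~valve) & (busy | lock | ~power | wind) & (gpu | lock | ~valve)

Unit clause (lock) forces lock = True.
Try wind = True:
  (~lock | power | ~wind) forces power = True.
  (~busy | ~power | ~wind) forces busy = False.
  clause (busy | ~power) is falsified — backtrack.
So wind = False.
Set valve = False.
  then (~lock | ~power | valve | wind) forces power = False.
  then (~open | valve) forces open = False.
  then (gpu | power | wind) forces gpu = True.
Set busy = True.
All clauses satisfied.

wind: False; valve: False; lock: True; gpu: True; open: False; power: False; busy: True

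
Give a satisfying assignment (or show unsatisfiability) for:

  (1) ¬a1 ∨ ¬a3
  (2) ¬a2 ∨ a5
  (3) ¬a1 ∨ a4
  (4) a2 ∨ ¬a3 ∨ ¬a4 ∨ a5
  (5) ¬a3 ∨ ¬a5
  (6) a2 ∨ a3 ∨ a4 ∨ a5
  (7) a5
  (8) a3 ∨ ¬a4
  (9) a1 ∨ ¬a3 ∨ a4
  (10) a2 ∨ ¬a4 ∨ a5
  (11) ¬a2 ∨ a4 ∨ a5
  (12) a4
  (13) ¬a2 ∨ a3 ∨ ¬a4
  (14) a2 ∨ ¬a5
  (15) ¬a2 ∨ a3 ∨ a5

Case a4 = True:
  (a5) forces a5 = True.
  (¬a3 ∨ ¬a5) forces a3 = False.
  Clause (a3 ∨ ¬a4) is falsified — contradiction.
Case a4 = False:
  Clause (a4) is falsified — contradiction.
Both cases fail, so the formula is unsatisfiable.

Unsatisfiable — no assignment works.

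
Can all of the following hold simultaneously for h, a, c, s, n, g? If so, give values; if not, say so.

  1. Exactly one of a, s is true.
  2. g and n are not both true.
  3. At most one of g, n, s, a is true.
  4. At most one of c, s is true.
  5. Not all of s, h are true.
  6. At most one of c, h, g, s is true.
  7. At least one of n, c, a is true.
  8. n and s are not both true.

h = False, a = True, c = True, s = False, n = False, g = False

  (1) {a, s}: 1 true — exactly one ✓
  (2) g=F, n=F — not both ✓
  (3) {g, n, s, a}: 1 true — at most one ✓
  (4) {c, s}: 1 true — at most one ✓
  (5) {s, h}: 0/2 true — not all ✓
  (6) {c, h, g, s}: 1 true — at most one ✓
  (7) {n, c, a}: 2 true — at least one ✓
  (8) n=F, s=F — not both ✓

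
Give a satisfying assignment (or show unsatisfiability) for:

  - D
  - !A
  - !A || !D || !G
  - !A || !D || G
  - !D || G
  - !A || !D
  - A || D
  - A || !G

No satisfying assignment exists.

Case A = True:
  Clause (!A) is falsified — contradiction.
Case A = False:
  (D) forces D = True.
  (!D || G) forces G = True.
  Clause (A || !G) is falsified — contradiction.
Both cases fail, so the formula is unsatisfiable.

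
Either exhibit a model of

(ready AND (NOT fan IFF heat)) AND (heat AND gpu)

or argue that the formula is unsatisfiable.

gpu=T; heat=T; fan=F; ready=T

  ready AND (NOT fan IFF heat) = True
    NOT fan IFF heat = True
      NOT fan = True
  heat AND gpu = True
Both conjuncts True, so the formula holds.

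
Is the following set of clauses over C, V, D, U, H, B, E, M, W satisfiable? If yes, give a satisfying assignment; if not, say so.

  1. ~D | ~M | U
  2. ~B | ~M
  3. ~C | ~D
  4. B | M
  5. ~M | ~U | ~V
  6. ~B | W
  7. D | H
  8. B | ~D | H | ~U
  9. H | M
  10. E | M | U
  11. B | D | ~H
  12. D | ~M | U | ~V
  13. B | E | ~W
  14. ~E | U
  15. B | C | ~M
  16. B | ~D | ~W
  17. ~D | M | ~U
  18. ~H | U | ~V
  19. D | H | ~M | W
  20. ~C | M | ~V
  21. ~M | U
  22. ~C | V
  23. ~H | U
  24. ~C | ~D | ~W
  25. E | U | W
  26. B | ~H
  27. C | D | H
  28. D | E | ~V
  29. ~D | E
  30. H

C=F; V=F; D=F; U=T; H=T; B=T; E=T; M=F; W=T

Unit clause (H) forces H = True.
In (~H | U) only U is left, so U = True.
In (B | ~H) only B is left, so B = True.
In (~B | ~M) only ~M is left, so M = False.
In (~B | W) only W is left, so W = True.
In (~D | M | ~U) only ~D is left, so D = False.
Try C = True:
  (~C | M | ~V) forces V = False.
  clause (~C | V) is falsified — backtrack.
So C = False.
Set V = False.
Set E = True.
All clauses satisfied.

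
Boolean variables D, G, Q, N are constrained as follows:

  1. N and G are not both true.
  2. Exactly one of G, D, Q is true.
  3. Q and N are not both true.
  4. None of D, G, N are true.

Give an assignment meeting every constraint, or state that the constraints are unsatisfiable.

D=F, G=F, Q=T, N=F

  (1) N=F, G=F — not both ✓
  (2) {G, D, Q}: 1 true — exactly one ✓
  (3) Q=T, N=F — not both ✓
  (4) {D, G, N}: 0 true — none ✓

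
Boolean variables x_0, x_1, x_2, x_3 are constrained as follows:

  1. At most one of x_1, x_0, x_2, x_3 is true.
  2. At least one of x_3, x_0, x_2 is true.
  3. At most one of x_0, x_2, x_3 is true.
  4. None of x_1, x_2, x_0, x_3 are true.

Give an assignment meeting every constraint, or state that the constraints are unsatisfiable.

Case x_0 = True:
  Constraint (4) is violated (x_0=T) — contradiction.
Case x_0 = False:
  (4) forces x_1 = False.
  (4) forces x_2 = False.
  (2) with x_0=F, x_2=F forces x_3 = True.
  Constraint (4) is violated (x_3=T) — contradiction.
Both cases fail — unsatisfiable.

No satisfying assignment exists.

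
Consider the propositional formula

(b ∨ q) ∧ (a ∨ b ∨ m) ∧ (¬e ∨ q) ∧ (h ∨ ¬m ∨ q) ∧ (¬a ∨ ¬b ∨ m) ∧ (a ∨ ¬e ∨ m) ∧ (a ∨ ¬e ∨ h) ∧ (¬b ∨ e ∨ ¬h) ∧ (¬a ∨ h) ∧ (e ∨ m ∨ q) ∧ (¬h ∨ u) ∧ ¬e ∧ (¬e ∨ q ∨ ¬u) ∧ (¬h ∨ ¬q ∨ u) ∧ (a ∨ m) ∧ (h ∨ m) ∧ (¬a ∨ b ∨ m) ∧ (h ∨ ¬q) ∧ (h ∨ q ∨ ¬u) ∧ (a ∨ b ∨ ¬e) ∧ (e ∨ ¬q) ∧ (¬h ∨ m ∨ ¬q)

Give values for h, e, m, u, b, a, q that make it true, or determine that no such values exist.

Unsatisfiable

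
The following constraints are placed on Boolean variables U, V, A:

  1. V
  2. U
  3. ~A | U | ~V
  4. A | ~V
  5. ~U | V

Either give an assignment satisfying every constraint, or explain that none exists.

U = True; V = True; A = True

Unit clause (V) forces V = True.
Unit clause (U) forces U = True.
In (A | ~V) only A is left, so A = True.
Check each clause:
  (V): V holds.
  (U): U holds.
  (~A | U | ~V): U holds.
  (A | ~V): A holds.
  (~U | V): V holds.
All clauses satisfied.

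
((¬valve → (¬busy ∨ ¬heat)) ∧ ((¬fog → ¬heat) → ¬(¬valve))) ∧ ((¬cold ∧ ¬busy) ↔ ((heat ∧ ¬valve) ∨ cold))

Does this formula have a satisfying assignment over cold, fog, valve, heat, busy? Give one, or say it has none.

cold = False, fog = True, valve = True, heat = True, busy = True

  (¬valve → (¬busy ∨ ¬heat)) ∧ ((¬fog → ¬heat) → ¬(¬valve)) = True
    ¬valve → (¬busy ∨ ¬heat) = True
      ¬valve = False
      ¬busy ∨ ¬heat = False
        ¬busy = False
        ¬heat = False
    (¬fog → ¬heat) → ¬(¬valve) = True
      ¬fog → ¬heat = True
        ¬fog = False
        ¬heat = False
      ¬(¬valve) = True
        ¬valve = False
  (¬cold ∧ ¬busy) ↔ ((heat ∧ ¬valve) ∨ cold) = True
    ¬cold ∧ ¬busy = False
      ¬cold = True
      ¬busy = False
    (heat ∧ ¬valve) ∨ cold = False
      heat ∧ ¬valve = False
        ¬valve = False
Both conjuncts True, so the formula holds.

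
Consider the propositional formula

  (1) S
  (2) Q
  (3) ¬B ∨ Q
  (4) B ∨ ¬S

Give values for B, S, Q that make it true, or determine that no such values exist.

B: True, S: True, Q: True

Unit clause (S) forces S = True.
Unit clause (Q) forces Q = True.
In (B ∨ ¬S) only B is left, so B = True.
Check each clause:
  (S): S holds.
  (Q): Q holds.
  (¬B ∨ Q): Q holds.
  (B ∨ ¬S): B holds.
All clauses satisfied.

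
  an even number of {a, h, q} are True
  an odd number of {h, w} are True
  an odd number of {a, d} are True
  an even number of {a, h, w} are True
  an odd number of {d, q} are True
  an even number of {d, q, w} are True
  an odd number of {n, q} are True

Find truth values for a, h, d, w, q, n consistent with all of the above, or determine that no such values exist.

a = True, h = False, d = False, w = True, q = True, n = False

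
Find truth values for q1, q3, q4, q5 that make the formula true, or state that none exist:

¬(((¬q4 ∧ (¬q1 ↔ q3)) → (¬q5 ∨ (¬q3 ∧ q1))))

q1=F, q3=T, q4=F, q5=T

  ¬(((¬q4 ∧ (¬q1 ↔ q3)) → (¬q5 ∨ (¬q3 ∧ q1)))) = True
    (¬q4 ∧ (¬q1 ↔ q3)) → (¬q5 ∨ (¬q3 ∧ q1)) = False
      ¬q4 ∧ (¬q1 ↔ q3) = True
        ¬q4 = True
        ¬q1 ↔ q3 = True
          ¬q1 = True
      ¬q5 ∨ (¬q3 ∧ q1) = False
        ¬q5 = False
        ¬q3 ∧ q1 = False
          ¬q3 = False
The formula evaluates to True.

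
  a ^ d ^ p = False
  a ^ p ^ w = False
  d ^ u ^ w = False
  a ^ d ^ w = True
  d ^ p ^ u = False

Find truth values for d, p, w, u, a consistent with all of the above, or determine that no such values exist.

No satisfying assignment exists.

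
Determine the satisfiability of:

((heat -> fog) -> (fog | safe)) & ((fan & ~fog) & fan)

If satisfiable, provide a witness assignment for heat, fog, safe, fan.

heat = False; fog = False; safe = True; fan = True

  (heat -> fog) -> (fog | safe) = True
    heat -> fog = True
    fog | safe = True
  (fan & ~fog) & fan = True
    fan & ~fog = True
      ~fog = True
Both conjuncts True, so the formula holds.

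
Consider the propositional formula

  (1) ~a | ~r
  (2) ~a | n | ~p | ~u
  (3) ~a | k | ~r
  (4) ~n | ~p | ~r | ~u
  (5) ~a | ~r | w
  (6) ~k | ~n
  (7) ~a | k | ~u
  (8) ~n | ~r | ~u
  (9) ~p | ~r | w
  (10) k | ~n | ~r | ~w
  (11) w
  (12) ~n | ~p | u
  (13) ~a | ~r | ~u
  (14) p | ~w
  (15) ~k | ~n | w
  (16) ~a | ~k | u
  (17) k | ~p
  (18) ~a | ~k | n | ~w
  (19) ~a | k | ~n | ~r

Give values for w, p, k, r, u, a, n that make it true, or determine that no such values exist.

w = True; p = True; k = True; r = False; u = False; a = False; n = False

Unit clause (w) forces w = True.
In (p | ~w) only p is left, so p = True.
In (k | ~p) only k is left, so k = True.
In (~k | ~n) only ~n is left, so n = False.
In (~a | ~k | n | ~w) only ~a is left, so a = False.
Set r = False.
Set u = False.
All clauses satisfied.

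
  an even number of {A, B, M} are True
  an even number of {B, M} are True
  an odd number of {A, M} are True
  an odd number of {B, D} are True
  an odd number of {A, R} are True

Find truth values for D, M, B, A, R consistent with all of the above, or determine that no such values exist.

D=F, M=T, B=T, A=F, R=T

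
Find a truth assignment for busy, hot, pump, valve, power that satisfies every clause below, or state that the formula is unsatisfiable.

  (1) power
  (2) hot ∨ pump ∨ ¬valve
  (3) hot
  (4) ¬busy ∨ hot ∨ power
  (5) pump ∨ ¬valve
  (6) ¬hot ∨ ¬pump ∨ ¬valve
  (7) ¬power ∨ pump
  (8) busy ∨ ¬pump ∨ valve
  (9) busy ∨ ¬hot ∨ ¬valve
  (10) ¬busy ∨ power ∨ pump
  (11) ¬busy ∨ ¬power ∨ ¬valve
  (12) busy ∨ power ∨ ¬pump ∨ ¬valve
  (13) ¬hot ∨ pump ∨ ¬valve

busy = True, hot = True, pump = True, valve = False, power = True

Unit clause (power) forces power = True.
Unit clause (hot) forces hot = True.
In (¬power ∨ pump) only pump is left, so pump = True.
In (¬hot ∨ ¬pump ∨ ¬valve) only ¬valve is left, so valve = False.
In (busy ∨ ¬pump ∨ valve) only busy is left, so busy = True.
All clauses satisfied.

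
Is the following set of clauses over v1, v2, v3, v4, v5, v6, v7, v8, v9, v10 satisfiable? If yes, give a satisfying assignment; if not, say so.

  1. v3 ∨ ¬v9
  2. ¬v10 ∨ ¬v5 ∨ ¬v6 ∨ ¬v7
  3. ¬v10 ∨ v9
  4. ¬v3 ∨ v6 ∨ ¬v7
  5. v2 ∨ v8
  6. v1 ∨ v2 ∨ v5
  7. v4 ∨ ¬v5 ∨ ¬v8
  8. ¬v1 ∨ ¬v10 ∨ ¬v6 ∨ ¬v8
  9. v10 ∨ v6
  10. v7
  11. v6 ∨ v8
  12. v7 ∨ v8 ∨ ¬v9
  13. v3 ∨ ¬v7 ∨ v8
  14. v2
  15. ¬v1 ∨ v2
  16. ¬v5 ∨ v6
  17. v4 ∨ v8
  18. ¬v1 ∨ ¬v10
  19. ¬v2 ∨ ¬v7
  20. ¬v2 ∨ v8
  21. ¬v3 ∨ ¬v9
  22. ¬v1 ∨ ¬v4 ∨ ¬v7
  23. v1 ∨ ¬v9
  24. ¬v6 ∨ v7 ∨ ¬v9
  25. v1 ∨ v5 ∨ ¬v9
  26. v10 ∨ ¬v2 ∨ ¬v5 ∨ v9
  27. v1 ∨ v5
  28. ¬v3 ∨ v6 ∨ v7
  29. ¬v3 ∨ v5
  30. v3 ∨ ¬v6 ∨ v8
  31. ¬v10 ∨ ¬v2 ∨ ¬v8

UNSATISFIABLE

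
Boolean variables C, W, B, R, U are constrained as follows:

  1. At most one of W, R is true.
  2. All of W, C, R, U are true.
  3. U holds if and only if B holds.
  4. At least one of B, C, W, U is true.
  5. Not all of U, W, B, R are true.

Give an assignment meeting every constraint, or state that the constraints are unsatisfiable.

Case W = True:
  (1) with W=T forces R = False.
  Constraint (2) is violated (R=F) — contradiction.
Case W = False:
  Constraint (2) is violated (W=F) — contradiction.
Both cases fail — unsatisfiable.

Unsatisfiable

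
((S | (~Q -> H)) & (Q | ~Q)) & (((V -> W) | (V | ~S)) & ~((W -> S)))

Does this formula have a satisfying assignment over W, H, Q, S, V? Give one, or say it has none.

W: True; H: False; Q: True; S: False; V: False

  (S | (~Q -> H)) & (Q | ~Q) = True
    S | (~Q -> H) = True
      ~Q -> H = True
        ~Q = False
    Q | ~Q = True
      ~Q = False
  ((V -> W) | (V | ~S)) & ~((W -> S)) = True
    (V -> W) | (V | ~S) = True
      V -> W = True
      V | ~S = True
        ~S = True
    ~((W -> S)) = True
      W -> S = False
Both conjuncts True, so the formula holds.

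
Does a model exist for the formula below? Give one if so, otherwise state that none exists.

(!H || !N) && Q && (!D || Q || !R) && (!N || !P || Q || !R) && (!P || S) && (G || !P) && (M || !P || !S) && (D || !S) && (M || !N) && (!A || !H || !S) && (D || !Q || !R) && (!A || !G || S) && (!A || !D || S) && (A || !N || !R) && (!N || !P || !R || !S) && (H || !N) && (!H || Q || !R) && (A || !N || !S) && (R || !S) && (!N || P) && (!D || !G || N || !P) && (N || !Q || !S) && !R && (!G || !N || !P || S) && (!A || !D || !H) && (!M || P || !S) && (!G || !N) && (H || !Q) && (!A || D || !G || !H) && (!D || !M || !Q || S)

G = False, H = True, Q = True, A = False, P = False, N = False, M = False, R = False, D = False, S = False

Unit clause (Q) forces Q = True.
Unit clause (!R) forces R = False.
In (H || !Q) only H is left, so H = True.
In (!H || !N) only !N is left, so N = False.
In (R || !S) only !S is left, so S = False.
In (!P || S) only !P is left, so P = False.
Set G = False.
Set A = False.
Set M = False.
Set D = False.
All clauses satisfied.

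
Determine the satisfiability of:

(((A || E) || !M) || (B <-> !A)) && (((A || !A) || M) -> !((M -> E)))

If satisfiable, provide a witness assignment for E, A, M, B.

E: False, A: False, M: True, B: True

  ((A || E) || !M) || (B <-> !A) = True
    (A || E) || !M = False
      A || E = False
      !M = False
    B <-> !A = True
      !A = True
  ((A || !A) || M) -> !((M -> E)) = True
    (A || !A) || M = True
      A || !A = True
        !A = True
    !((M -> E)) = True
      M -> E = False
Both conjuncts True, so the formula holds.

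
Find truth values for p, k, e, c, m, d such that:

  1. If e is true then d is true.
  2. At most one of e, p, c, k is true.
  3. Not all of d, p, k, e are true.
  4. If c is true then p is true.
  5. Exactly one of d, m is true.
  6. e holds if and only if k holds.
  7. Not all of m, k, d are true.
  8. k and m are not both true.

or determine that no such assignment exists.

p: False, k: False, e: False, c: False, m: True, d: False

  (1) e=F ⇒ d: vacuous ✓
  (2) {e, p, c, k}: 0 true — at most one ✓
  (3) {d, p, k, e}: 0/4 true — not all ✓
  (4) c=F ⇒ p: vacuous ✓
  (5) {d, m}: 1 true — exactly one ✓
  (6) e=F, k=F — same ✓
  (7) {m, k, d}: 1/3 true — not all ✓
  (8) k=F, m=T — not both ✓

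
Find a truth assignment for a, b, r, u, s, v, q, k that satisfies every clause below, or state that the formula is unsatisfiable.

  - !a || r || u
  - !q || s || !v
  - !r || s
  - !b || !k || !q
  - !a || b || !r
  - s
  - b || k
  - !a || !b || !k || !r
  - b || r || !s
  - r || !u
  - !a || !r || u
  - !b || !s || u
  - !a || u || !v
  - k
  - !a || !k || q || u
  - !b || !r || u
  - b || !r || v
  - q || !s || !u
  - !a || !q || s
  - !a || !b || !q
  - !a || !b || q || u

Unit clause (s) forces s = True.
Unit clause (k) forces k = True.
Set a = False.
Try b = True:
  (!b || !k || !q) forces q = False.
  (!b || !s || u) forces u = True.
  clause (q || !s || !u) is falsified — backtrack.
So b = False.
  then (b || r || !s) forces r = True.
  then (b || !r || v) forces v = True.
Set u = False.
Set q = False.
All clauses satisfied.

a = False; b = False; r = True; u = False; s = True; v = True; q = False; k = True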